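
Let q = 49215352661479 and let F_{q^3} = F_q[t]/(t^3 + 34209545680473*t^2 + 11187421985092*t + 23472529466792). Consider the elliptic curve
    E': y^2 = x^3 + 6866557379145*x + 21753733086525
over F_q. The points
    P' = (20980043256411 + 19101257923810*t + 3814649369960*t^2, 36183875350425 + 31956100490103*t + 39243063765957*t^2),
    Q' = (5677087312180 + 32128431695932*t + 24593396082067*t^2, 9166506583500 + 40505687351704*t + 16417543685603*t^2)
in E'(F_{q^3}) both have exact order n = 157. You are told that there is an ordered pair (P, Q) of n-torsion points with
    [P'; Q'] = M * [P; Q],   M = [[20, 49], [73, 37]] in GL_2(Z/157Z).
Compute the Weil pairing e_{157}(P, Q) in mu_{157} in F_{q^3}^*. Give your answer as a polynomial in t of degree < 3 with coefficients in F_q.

e_{157}(aP+bQ,cP+dQ) = e_{157}(P,Q)^(ad-bc); with (a,b,c,d)=(20,49,73,37) this gives the det-157 law.
So e_{157}(P,Q) = e_{157}(P',Q')^{57}, since 146*57 = 1 mod 157.
n = 157 = (10011101)_2 (8 bits, wt 5); accumulate f_{157,P'}(Q'+S)/f_{157,P'}(S) along the 7-step ladder.
Result: e(P',Q') = 17564575327168 + 22787570576905*t + 17047520534120*t^2.
Raise to 57: e(P,Q) = 47843374877594 + 15552510894993*t + 39538158831924*t^2 in mu_{157}.

47843374877594 + 15552510894993*t + 39538158831924*t^2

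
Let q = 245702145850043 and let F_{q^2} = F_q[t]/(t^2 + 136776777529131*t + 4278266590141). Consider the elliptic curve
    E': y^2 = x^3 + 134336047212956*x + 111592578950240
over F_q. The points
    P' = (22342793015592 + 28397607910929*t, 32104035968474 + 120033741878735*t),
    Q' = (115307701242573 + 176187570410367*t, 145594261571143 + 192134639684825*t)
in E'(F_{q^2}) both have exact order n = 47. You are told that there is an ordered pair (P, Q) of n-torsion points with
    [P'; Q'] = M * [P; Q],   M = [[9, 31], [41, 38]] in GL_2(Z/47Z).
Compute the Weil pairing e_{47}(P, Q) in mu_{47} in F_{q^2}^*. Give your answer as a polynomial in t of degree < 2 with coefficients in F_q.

The 47-Weil pairing on E[47] over F_{245702145850043} is alternating-bilinear: e_{47}(P',Q') = e_{47}(P,Q)^det(M).
9*38 - 31*41 = -929; reduced mod 47: det = 11, inverse 30.
Miller loop for e_{47} over F_{245702145850043^2}: bits of 47 = 101111; 5 double steps + 4 add steps, l/v at each.
Result: e(P',Q') = 56305436251483 + 209179292520401*t.
Hence e(P,Q) = 223402660448685 + 30504841950246*t in F_{245702145850043^2}^*.

223402660448685 + 30504841950246*t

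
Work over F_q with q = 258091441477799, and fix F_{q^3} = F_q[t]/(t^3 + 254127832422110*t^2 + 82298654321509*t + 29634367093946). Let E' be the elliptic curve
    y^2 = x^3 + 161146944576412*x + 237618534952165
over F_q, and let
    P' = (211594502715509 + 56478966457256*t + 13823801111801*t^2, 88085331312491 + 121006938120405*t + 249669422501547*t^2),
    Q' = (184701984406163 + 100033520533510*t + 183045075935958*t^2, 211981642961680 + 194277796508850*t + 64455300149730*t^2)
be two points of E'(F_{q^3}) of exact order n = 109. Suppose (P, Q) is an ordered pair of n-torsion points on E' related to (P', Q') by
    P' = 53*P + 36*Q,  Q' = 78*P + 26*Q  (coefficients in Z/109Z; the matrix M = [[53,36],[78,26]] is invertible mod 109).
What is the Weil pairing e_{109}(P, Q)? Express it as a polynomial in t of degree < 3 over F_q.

Alternating bilinearity on E[109] (values in mu_{109} in F_{258091441477799^3}) gives e(P',Q') = e(P,Q)^det(M).
det M = 53*26 - 36*78 = -1430 = 96 (mod 109); 96^{-1} = 67 (mod 109).
Double-and-add over 1101101: 7-1 doublings, 5-1 additions; each step l_{T,T}/v_{2T} or l_{T,P'}/v at Q'+S for random S.
e_{109}(P',Q') = 58094901406078 + 104973283311164*t + 68204159421025*t^2.
Thus e_{109}(P,Q) = 210156510399524 + 254143100062333*t + 221777483071176*t^2.

210156510399524 + 254143100062333*t + 221777483071176*t^2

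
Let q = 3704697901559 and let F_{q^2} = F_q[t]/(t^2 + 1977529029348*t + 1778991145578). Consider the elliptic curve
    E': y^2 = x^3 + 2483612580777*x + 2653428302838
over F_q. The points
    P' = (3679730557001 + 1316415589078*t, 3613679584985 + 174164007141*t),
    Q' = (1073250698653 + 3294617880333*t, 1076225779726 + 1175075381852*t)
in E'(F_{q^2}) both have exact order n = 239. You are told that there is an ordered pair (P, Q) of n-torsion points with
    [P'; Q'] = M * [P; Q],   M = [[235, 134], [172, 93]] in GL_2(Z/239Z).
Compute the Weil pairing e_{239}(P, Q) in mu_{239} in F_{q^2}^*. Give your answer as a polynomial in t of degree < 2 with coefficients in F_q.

3502675874387 + 3156630869497*t

Since e_{239}(P,P)=e_{239}(Q,Q)=1 and e_{239}(Q,P)=e_{239}(P,Q)^{-1}, expanding e_{239}(235*P + 134*Q,172*P + 93*Q) leaves e(P,Q)^det(M).
So e_{239}(P,Q) = e_{239}(P',Q')^{120}, since 2*120 = 1 mod 239.
n = 239 = (11101111)_2 (8 bits, wt 7); accumulate f_{239,P'}(Q'+S)/f_{239,P'}(S) along the 7-step ladder.
The quotient is 1952769829290 + 2698806215490*t.
e_{239}(P,Q) = (1952769829290 + 2698806215490*t)^{120} = 3502675874387 + 3156630869497*t.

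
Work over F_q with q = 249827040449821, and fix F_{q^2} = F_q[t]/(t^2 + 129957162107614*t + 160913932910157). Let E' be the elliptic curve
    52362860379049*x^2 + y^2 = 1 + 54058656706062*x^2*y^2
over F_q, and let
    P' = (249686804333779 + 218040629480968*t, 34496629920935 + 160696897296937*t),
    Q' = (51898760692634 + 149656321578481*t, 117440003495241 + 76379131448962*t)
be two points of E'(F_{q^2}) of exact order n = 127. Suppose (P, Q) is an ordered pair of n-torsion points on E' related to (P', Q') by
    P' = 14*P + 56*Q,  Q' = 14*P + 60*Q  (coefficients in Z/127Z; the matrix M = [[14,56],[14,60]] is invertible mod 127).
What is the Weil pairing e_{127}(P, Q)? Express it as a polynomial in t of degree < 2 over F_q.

Since e_{127}(P,P)=e_{127}(Q,Q)=1 and e_{127}(Q,P)=e_{127}(P,Q)^{-1}, expanding e_{127}(14*P + 56*Q,14*P + 60*Q) leaves e(P,Q)^det(M).
det(M) mod 127 = 56; its inverse in (Z/127)^* is 93 (check: 56*93 mod 127 = 1).
Map (x,y)_Ed via u=(1+y)/(1-y), v=(1+y)/((1-y)x) to Montgomery A=235510742615385,B=198513108980764; then to (a',b')=(0,134423461017882).
Double-and-add over 1111111: 7-1 doublings, 7-1 additions; each step l_{T,T}/v_{2T} or l_{T,P'}/v at Q'+S for random S.
Miller gives e_{127}(P',Q') = 56563718964435 + 41759476098558*t in F_{249827040449821^2}.
Thus e_{127}(P,Q) = 44830446960858 + 199319234830904*t.

44830446960858 + 199319234830904*t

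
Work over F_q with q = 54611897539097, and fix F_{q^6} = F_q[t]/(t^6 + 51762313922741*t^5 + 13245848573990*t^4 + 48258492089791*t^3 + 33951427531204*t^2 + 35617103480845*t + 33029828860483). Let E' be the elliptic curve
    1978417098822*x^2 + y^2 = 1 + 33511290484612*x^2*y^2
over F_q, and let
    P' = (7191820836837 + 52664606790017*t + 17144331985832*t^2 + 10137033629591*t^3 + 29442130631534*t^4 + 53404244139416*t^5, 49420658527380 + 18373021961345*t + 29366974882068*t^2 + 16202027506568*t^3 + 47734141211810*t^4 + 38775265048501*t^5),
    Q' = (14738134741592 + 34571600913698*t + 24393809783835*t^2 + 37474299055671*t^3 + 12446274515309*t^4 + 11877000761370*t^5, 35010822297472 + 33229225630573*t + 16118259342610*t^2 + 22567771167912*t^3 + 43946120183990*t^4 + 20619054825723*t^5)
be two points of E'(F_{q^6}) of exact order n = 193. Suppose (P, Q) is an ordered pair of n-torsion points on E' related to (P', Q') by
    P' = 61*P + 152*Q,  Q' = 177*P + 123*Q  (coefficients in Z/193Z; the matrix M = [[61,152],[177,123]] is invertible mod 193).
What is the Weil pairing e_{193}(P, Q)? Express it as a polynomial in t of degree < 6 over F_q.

Under M = [[61,152],[177,123]] in GL_2(Z/193), e_{193}(P',Q') = e_{193}(P,Q)^(61*123-152*177 mod 193).
So e_{193}(P,Q) = e_{193}(P',Q')^{107}, since 92*107 = 1 mod 193.
Edwards a_E,d_E -> Montgomery A=19870183474843,B=3753634364090 -> Weierstrass 41009406656259,15383800488063 via alpha=42322882956637,beta=19422730423101.
8-bit Miller (11000001) on E'/F_{54611897539097} with a'=41009406656259, b'=15383800488063: accumulate tangent/chord ratios at Q'+S and P'+S'.
Miller gives e_{193}(P',Q') = 18473403977167 + 6725855626441*t + 24359660214541*t^2 + 24164707799229*t^3 + 1552124293832*t^4 + 16342173243737*t^5 in F_{54611897539097^6}.
Thus e_{193}(P,Q) = 18187100363286 + 18802012093885*t + 8769937615520*t^2 + 51996097600547*t^3 + 52798533650439*t^4 + 13953345684209*t^5.

18187100363286 + 18802012093885*t + 8769937615520*t^2 + 51996097600547*t^3 + 52798533650439*t^4 + 13953345684209*t^5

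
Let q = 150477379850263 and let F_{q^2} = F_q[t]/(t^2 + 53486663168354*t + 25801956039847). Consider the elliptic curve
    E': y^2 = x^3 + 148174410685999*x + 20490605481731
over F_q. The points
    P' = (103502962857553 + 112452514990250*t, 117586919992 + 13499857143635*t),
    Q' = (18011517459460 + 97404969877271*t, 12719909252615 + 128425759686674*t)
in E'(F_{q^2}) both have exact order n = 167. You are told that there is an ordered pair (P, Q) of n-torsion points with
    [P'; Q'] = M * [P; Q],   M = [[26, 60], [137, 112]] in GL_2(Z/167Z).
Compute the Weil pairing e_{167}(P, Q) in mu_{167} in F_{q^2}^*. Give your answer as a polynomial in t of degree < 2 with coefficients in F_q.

80222303956978 + 117086411122523*t

e_{167}(aP+bQ,cP+dQ) = e_{167}(P,Q)^(ad-bc); with (a,b,c,d)=(26,60,137,112) this gives the det-167 law.
Inverting 36 mod 167: 116. Thus e_{167}(P,Q) = e(P',Q')^{116}.
Miller loop for e_{167} over F_{150477379850263^2}: bits of 167 = 10100111; 7 double steps + 4 add steps, l/v at each.
So e_{167}(P',Q') = 42044294168881 + 53996587774435*t.
e_{167}(P,Q) = (42044294168881 + 53996587774435*t)^{116} = 80222303956978 + 117086411122523*t.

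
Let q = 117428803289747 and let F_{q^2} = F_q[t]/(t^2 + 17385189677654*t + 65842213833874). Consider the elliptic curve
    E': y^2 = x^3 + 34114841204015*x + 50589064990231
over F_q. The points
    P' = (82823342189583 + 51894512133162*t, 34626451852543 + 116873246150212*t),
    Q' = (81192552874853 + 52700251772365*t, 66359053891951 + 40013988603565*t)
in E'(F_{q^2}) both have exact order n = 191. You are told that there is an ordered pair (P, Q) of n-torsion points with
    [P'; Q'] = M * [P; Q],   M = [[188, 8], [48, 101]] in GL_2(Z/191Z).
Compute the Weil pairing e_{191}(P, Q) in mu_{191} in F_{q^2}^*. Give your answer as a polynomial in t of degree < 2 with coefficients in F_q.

80760184813106 + 59697073358041*t

The 191-Weil pairing on E[191] over F_{117428803289747} is alternating-bilinear: e_{191}(P',Q') = e_{191}(P,Q)^det(M).
Inverting 77 mod 191: 129. Thus e_{191}(P,Q) = e(P',Q')^{129}.
n = 191 = (10111111)_2 (8 bits, wt 7); accumulate f_{191,P'}(Q'+S)/f_{191,P'}(S) along the 7-step ladder.
e_{191}(P',Q') = 28417338599037 + 59440534217954*t.
Thus e_{191}(P,Q) = 80760184813106 + 59697073358041*t.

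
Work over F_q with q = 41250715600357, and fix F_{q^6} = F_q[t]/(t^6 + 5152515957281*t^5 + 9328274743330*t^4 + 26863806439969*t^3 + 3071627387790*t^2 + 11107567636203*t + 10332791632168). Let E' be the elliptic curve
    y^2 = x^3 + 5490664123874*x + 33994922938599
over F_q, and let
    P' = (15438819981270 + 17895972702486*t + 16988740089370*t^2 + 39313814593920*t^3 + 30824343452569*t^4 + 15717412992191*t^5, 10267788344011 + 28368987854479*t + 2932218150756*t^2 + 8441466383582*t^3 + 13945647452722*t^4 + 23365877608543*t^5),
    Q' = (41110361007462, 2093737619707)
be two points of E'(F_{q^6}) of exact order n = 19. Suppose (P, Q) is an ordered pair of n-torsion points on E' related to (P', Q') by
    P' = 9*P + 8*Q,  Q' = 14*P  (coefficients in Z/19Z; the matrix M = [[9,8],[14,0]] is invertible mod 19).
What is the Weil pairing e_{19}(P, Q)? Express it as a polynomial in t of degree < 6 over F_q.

The 19-Weil pairing on E[19] over F_{41250715600357} is alternating-bilinear: e_{19}(P',Q') = e_{19}(P,Q)^det(M).
det M = 9*0 - 8*14 = -112 = 2 (mod 19); 2^{-1} = 10 (mod 19).
Double-and-add over 10011: 5-1 doublings, 3-1 additions; each step l_{T,T}/v_{2T} or l_{T,P'}/v at Q'+S for random S.
Miller gives e_{19}(P',Q') = 27153801547956 + 35873465764465*t + 33339433212872*t^2 + 35889163503830*t^3 + 19407632242912*t^4 + 29100813497595*t^5 in F_{41250715600357^6}.
Hence e(P,Q) = 37687184793893 + 11977829068332*t + 25589516193587*t^2 + 27086989533105*t^3 + 21886182885335*t^4 + 172965633769*t^5 in F_{41250715600357^6}^*.

37687184793893 + 11977829068332*t + 25589516193587*t^2 + 27086989533105*t^3 + 21886182885335*t^4 + 172965633769*t^5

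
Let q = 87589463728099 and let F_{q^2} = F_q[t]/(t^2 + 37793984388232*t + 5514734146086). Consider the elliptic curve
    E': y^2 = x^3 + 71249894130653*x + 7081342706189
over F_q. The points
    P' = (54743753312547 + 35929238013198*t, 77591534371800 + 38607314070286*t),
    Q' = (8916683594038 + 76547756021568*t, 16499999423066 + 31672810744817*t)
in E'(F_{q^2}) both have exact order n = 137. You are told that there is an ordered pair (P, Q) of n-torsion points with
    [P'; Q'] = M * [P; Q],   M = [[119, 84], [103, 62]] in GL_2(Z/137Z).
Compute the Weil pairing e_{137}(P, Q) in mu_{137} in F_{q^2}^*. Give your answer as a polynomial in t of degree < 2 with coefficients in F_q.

Alternating bilinearity on E[137] (values in mu_{137} in F_{87589463728099^2}) gives e(P',Q') = e(P,Q)^det(M).
det(M) mod 137 = 96; its inverse in (Z/137)^* is 10 (check: 96*10 mod 137 = 1).
Miller loop for e_{137} over F_{87589463728099^2}: bits of 137 = 10001001; 7 double steps + 2 add steps, l/v at each.
Result: e(P',Q') = 70590365274310 + 27416264303436*t.
Raise to 10: e(P,Q) = 14152310553534 + 13760342114337*t in mu_{137}.

14152310553534 + 13760342114337*t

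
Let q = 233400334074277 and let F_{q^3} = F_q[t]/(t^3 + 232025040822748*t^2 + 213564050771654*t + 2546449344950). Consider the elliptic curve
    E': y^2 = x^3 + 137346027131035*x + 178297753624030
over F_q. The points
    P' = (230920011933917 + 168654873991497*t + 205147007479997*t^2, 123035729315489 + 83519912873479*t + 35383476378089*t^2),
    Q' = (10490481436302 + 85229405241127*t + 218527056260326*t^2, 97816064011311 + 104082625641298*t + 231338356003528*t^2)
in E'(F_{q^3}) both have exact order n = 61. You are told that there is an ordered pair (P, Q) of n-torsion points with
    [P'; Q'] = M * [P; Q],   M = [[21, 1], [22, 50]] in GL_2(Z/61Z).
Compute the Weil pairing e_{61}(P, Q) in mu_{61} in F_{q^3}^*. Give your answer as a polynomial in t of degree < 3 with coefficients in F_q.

131734841883183 + 7169935429342*t + 75076297220450*t^2

Under M = [[21,1],[22,50]] in GL_2(Z/61), e_{61}(P',Q') = e_{61}(P,Q)^(21*50-1*22 mod 61).
det(M) mod 61 = 52; its inverse in (Z/61)^* is 27 (check: 52*27 mod 61 = 1).
n = 61 = (111101)_2 (6 bits, wt 5); accumulate f_{61,P'}(Q'+S)/f_{61,P'}(S) along the 5-step ladder.
f_P(D_Q)/f_Q(D_P) = 39326435686242 + 82363321049027*t + 28425207974821*t^2.
Hence e(P,Q) = 131734841883183 + 7169935429342*t + 75076297220450*t^2 in F_{233400334074277^3}^*.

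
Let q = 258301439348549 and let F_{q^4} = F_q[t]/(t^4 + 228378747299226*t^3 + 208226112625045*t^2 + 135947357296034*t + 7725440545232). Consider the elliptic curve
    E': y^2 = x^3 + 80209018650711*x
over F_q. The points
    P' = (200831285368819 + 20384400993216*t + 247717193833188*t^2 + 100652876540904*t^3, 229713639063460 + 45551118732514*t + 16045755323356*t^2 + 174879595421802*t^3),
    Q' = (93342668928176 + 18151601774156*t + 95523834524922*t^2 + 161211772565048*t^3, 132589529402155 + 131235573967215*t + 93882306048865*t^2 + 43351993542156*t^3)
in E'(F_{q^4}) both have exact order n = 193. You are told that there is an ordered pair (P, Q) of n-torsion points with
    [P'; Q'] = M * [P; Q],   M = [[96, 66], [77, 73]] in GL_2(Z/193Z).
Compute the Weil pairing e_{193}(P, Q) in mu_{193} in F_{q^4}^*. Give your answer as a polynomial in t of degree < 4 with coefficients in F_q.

105027011629342 + 139898762101828*t + 211466332219809*t^2 + 141827046582410*t^3

The 193-Weil pairing on E[193] over F_{258301439348549} is alternating-bilinear: e_{193}(P',Q') = e_{193}(P,Q)^det(M).
det(M) mod 193 = 189; its inverse in (Z/193)^* is 48 (check: 189*48 mod 193 = 1).
8-bit Miller (11000001) on E'/F_{258301439348549} with a'=80209018650711, b'=0: accumulate tangent/chord ratios at Q'+S and P'+S'.
e_{193}(P',Q') = 159351780817126 + 35686122977294*t + 19280145731850*t^2 + 61724654013875*t^3.
Finally e_{193}(P,Q) = 105027011629342 + 139898762101828*t + 211466332219809*t^2 + 141827046582410*t^3.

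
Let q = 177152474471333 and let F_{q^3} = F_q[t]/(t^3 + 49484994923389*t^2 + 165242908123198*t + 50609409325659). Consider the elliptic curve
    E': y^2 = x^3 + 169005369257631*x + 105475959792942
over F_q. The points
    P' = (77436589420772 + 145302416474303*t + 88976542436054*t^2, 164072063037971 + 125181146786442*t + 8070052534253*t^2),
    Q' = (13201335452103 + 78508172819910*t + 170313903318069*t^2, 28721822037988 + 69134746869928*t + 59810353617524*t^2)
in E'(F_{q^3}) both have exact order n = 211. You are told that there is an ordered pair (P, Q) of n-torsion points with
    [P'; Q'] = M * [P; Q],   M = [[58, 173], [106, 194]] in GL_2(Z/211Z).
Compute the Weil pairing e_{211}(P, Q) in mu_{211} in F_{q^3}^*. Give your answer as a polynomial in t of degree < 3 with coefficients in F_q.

36896620954652 + 105200987611413*t + 11316828799377*t^2

e_{211} is bilinear + alternating on E[211], so e_{211}(58*P + 173*Q, 106*P + 194*Q) = e_{211}(P,Q)^(58*194-173*106).
Hence e(P,Q) = e(P',Q')^{12} where 12 = 88^{-1} mod 211.
Build f_{211,P'} and f_{211,Q'} via the 8-bit ladder of 211=11010011_2; evaluate at shifted divisors; quotient in F_{177152474471333^3}.
f_P(D_Q)/f_Q(D_P) = 68153353308342 + 71191919207021*t + 4770623367604*t^2.
(68153353308342 + 71191919207021*t + 4770623367604*t^2)^{12} mod (177152474471333,f) = 36896620954652 + 105200987611413*t + 11316828799377*t^2.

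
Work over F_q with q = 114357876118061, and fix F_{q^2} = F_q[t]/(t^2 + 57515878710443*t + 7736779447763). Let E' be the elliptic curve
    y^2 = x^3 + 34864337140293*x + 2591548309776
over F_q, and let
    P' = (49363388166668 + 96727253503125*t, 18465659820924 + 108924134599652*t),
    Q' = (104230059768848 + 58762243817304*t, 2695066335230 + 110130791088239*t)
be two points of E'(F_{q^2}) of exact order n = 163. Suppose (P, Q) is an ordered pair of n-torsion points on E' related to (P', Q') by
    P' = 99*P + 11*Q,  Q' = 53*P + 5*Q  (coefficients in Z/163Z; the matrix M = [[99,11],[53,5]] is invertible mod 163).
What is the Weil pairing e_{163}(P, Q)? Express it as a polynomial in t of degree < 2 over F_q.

49067407975506 + 17851680789241*t

Under M = [[99,11],[53,5]] in GL_2(Z/163), e_{163}(P',Q') = e_{163}(P,Q)^(99*5-11*53 mod 163).
Inverting 75 mod 163: 50. Thus e_{163}(P,Q) = e(P',Q')^{50}.
Miller loop for e_{163} over F_{114357876118061^2}: bits of 163 = 10100011; 7 double steps + 3 add steps, l/v at each.
e_{163}(P',Q') = 54062439593342 + 1333862953189*t.
(54062439593342 + 1333862953189*t)^{50} mod (114357876118061,f) = 49067407975506 + 17851680789241*t.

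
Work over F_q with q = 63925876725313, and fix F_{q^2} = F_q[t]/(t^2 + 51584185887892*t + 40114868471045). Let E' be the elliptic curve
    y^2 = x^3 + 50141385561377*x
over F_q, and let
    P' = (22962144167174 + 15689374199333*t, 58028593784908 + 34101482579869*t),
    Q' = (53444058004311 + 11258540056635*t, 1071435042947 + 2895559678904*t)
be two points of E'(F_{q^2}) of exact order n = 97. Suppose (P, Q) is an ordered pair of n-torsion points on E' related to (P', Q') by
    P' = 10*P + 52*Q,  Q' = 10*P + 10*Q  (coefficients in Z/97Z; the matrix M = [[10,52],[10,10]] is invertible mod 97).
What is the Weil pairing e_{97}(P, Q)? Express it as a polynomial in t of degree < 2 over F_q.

50946344718888 + 36714826902974*t

e_{97} is bilinear + alternating on E[97], so e_{97}(10*P + 52*Q, 10*P + 10*Q) = e_{97}(P,Q)^(10*10-52*10).
Inverting 65 mod 97: 3. Thus e_{97}(P,Q) = e(P',Q')^{3}.
Run Miller on y^2=x^3+50141385561377*x over F_{63925876725313}: ladder 1100001 (7 bits); e = f_P(D_Q)/f_Q(D_P).
Miller gives e_{97}(P',Q') = 34676934243036 + 31944710251780*t in F_{63925876725313^2}.
Finally e_{97}(P,Q) = 50946344718888 + 36714826902974*t.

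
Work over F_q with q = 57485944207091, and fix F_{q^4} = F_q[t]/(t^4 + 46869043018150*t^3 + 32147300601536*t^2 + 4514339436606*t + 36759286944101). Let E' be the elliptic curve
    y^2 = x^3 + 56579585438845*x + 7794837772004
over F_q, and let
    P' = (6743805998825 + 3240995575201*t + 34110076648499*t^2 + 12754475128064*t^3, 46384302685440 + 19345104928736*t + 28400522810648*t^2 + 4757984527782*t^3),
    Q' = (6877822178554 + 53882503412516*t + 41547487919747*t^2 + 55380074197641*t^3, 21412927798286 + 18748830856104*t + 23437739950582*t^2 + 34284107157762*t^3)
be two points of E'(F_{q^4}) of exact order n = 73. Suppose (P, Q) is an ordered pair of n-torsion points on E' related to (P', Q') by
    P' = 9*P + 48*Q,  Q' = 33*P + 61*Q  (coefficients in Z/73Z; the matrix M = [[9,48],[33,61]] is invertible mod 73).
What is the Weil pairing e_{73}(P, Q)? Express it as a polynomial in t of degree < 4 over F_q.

e_{73} is bilinear + alternating on E[73], so e_{73}(9*P + 48*Q, 33*P + 61*Q) = e_{73}(P,Q)^(9*61-48*33).
So e_{73}(P,Q) = e_{73}(P',Q')^{28}, since 60*28 = 1 mod 73.
7-bit Miller (1001001) on E'/F_{57485944207091} with a'=56579585438845, b'=7794837772004: accumulate tangent/chord ratios at Q'+S and P'+S'.
So e_{73}(P',Q') = 28322510615100 + 54189954513061*t + 45898005350393*t^2 + 39822165227324*t^3.
(28322510615100 + 54189954513061*t + 45898005350393*t^2 + 39822165227324*t^3)^{28} mod (57485944207091,f) = 38786437626692 + 16475514892505*t + 15852761427778*t^2 + 14826597296578*t^3.

38786437626692 + 16475514892505*t + 15852761427778*t^2 + 14826597296578*t^3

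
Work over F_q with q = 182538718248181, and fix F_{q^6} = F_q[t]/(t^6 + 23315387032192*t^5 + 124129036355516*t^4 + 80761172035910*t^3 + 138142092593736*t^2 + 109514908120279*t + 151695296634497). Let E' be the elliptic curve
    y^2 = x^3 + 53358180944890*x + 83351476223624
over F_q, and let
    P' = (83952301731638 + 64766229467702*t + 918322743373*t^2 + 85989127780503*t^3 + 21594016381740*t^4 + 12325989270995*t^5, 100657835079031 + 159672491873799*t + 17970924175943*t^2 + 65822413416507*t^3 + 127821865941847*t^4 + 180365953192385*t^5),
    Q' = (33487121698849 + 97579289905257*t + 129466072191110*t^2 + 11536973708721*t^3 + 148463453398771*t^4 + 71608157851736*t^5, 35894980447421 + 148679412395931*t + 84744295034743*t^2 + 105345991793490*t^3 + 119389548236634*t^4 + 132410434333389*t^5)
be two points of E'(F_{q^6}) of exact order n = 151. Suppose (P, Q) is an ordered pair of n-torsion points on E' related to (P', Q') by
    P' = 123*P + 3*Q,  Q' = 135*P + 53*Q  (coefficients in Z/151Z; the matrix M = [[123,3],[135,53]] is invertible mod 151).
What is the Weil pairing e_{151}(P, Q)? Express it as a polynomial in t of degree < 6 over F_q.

e_{151}(aP+bQ,cP+dQ) = e_{151}(P,Q)^(ad-bc); with (a,b,c,d)=(123,3,135,53) this gives the det-151 law.
det(M) mod 151 = 74; its inverse in (Z/151)^* is 100 (check: 74*100 mod 151 = 1).
n = 151 = (10010111)_2 (8 bits, wt 5); accumulate f_{151,P'}(Q'+S)/f_{151,P'}(S) along the 7-step ladder.
So e_{151}(P',Q') = 164437163814240 + 171761669153794*t + 76991555957562*t^2 + 138779627668743*t^3 + 129059097988692*t^4 + 18044723918084*t^5.
Finally e_{151}(P,Q) = 90917259689714 + 135033072418280*t + 30246526607898*t^2 + 87194184269876*t^3 + 161045321803139*t^4 + 20142277556274*t^5.

90917259689714 + 135033072418280*t + 30246526607898*t^2 + 87194184269876*t^3 + 161045321803139*t^4 + 20142277556274*t^5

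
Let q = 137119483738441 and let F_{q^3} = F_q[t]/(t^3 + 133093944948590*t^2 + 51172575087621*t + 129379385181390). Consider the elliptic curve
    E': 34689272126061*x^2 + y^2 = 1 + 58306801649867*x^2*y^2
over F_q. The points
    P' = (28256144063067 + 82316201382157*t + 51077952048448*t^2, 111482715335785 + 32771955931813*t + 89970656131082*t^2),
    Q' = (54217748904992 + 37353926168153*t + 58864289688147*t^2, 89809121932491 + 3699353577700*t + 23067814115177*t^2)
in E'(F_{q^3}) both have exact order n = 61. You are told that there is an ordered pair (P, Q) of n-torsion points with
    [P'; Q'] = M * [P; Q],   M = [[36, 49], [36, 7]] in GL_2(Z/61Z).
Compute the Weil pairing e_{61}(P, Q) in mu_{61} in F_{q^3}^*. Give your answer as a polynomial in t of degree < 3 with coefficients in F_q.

Under M = [[36,49],[36,7]] in GL_2(Z/61), e_{61}(P',Q') = e_{61}(P,Q)^(36*7-49*36 mod 61).
det M = 36*7 - 49*36 = -1512 = 13 (mod 61); 13^{-1} = 47 (mod 61).
Edwards->Montgomery: u=(1+y)/(1-y), v=u/x -> 110604202527086v^2=u^3+31495897320189u^2+u; then x_W=62655359488269u+106912334788282: y^2=x^3+43766990377579.
Double-and-add over 111101: 6-1 doublings, 5-1 additions; each step l_{T,T}/v_{2T} or l_{T,P'}/v at Q'+S for random S.
The quotient is 90713674650040 + 35659366342648*t + 102907705261106*t^2.
Thus e_{61}(P,Q) = 69043375243610 + 76151494638963*t + 23259931597918*t^2.

69043375243610 + 76151494638963*t + 23259931597918*t^2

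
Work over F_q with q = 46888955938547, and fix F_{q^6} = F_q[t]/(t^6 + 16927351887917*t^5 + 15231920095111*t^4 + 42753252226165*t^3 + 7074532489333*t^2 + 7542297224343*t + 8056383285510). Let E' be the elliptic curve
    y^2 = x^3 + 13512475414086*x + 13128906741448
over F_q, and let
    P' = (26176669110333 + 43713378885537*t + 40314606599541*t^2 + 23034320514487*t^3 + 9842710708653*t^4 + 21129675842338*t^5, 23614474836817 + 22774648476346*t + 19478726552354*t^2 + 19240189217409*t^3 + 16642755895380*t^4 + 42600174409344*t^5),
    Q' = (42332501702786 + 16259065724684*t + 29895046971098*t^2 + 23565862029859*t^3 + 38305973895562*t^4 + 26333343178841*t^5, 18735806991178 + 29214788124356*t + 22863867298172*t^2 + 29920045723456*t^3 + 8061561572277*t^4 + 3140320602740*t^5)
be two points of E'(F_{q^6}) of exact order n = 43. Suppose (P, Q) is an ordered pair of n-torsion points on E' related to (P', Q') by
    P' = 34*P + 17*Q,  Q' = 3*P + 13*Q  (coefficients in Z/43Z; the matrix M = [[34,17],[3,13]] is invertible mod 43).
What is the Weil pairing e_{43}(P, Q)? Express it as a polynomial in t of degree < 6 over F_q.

27943530674323 + 27967205285442*t + 45987078935543*t^2 + 19755061950822*t^3 + 36041923107940*t^4 + 13358049028482*t^5

e_{43} is bilinear + alternating on E[43], so e_{43}(34*P + 17*Q, 3*P + 13*Q) = e_{43}(P,Q)^(34*13-17*3).
Hence e(P,Q) = e(P',Q')^{11} where 11 = 4^{-1} mod 43.
Build f_{43,P'} and f_{43,Q'} via the 6-bit ladder of 43=101011_2; evaluate at shifted divisors; quotient in F_{46888955938547^6}.
e_{43}(P',Q') = 44319432966921 + 35854410908191*t + 2852420599734*t^2 + 27157583321176*t^3 + 19316897779456*t^4 + 28808896228232*t^5.
Hence e(P,Q) = 27943530674323 + 27967205285442*t + 45987078935543*t^2 + 19755061950822*t^3 + 36041923107940*t^4 + 13358049028482*t^5 in F_{46888955938547^6}^*.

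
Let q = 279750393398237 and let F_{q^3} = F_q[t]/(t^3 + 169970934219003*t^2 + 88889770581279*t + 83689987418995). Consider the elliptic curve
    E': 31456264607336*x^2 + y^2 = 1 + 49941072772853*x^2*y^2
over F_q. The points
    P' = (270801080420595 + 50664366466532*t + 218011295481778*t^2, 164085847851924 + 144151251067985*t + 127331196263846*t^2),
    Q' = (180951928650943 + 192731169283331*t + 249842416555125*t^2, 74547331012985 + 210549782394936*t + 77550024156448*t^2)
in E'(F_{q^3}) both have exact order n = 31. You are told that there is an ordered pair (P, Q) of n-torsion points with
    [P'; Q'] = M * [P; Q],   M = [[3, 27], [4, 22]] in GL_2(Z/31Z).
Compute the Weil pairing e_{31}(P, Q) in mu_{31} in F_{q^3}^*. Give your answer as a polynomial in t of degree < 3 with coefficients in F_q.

e_{31}(aP+bQ,cP+dQ) = e_{31}(P,Q)^(ad-bc); with (a,b,c,d)=(3,27,4,22) this gives the det-31 law.
Inverting 20 mod 31: 14. Thus e_{31}(P,Q) = e(P',Q')^{14}.
Map (x,y)_Ed via u=(1+y)/(1-y), v=(1+y)/((1-y)x) to Montgomery A=3296363615105,B=15032485504599; then to (a',b')=(80425830806436,76787717090527).
n = 31 = (11111)_2 (5 bits, wt 5); accumulate f_{31,P'}(Q'+S)/f_{31,P'}(S) along the 4-step ladder.
The quotient is 99659952033887 + 66377622530344*t + 84826351862689*t^2.
(99659952033887 + 66377622530344*t + 84826351862689*t^2)^{14} mod (279750393398237,f) = 239852558582118 + 200247435011857*t + 63238020330899*t^2.

239852558582118 + 200247435011857*t + 63238020330899*t^2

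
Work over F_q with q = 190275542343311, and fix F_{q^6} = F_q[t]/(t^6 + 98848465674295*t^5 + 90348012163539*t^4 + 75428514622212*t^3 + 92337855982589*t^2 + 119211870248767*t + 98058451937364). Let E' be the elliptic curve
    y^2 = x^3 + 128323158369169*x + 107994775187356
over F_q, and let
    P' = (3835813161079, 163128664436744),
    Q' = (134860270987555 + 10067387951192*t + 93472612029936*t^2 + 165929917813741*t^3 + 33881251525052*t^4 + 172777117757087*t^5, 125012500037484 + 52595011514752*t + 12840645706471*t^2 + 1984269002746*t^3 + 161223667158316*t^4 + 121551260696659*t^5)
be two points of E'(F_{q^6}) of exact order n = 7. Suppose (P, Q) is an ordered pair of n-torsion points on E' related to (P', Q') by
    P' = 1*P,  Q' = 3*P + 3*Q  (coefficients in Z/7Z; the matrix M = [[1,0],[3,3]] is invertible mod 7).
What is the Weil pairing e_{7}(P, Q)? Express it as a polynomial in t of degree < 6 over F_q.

e_{7}(aP+bQ,cP+dQ) = e_{7}(P,Q)^(ad-bc); with (a,b,c,d)=(1,0,3,3) this gives the det-7 law.
det(M) mod 7 = 3; its inverse in (Z/7)^* is 5 (check: 3*5 mod 7 = 1).
Build f_{7,P'} and f_{7,Q'} via the 3-bit ladder of 7=111_2; evaluate at shifted divisors; quotient in F_{190275542343311^6}.
f_P(D_Q)/f_Q(D_P) = 24810761415444 + 32996767549021*t + 132677386652903*t^2 + 142729481677922*t^3 + 149307864249441*t^4 + 89760321775438*t^5.
(24810761415444 + 32996767549021*t + 132677386652903*t^2 + 142729481677922*t^3 + 149307864249441*t^4 + 89760321775438*t^5)^{5} mod (190275542343311,f) = 109667692626643 + 2354526605264*t + 75934318811157*t^2 + 155658666131027*t^3 + 173712516146336*t^4 + 174433104697917*t^5.

109667692626643 + 2354526605264*t + 75934318811157*t^2 + 155658666131027*t^3 + 173712516146336*t^4 + 174433104697917*t^5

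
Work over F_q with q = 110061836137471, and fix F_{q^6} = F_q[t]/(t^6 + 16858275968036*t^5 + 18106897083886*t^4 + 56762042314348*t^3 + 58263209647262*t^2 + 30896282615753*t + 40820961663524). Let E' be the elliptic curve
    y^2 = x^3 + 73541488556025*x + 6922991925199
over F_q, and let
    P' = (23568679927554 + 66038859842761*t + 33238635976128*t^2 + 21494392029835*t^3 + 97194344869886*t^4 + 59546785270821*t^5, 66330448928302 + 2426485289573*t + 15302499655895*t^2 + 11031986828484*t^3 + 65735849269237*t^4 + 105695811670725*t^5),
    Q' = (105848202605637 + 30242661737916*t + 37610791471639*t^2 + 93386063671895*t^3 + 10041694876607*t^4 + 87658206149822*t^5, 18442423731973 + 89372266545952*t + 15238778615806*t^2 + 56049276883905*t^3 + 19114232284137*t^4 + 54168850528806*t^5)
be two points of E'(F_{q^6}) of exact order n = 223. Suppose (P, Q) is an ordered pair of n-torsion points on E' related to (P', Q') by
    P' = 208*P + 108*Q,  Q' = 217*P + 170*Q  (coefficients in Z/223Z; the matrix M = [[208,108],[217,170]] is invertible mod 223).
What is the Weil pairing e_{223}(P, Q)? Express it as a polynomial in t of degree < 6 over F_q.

71032051215163 + 93195590406599*t + 53267048551055*t^2 + 36969808730893*t^3 + 32089919961594*t^4 + 80969965858650*t^5

The 223-Weil pairing on E[223] over F_{110061836137471} is alternating-bilinear: e_{223}(P',Q') = e_{223}(P,Q)^det(M).
Hence e(P,Q) = e(P',Q')^{17} where 17 = 105^{-1} mod 223.
Run Miller on y^2=x^3+73541488556025*x+6922991925199 over F_{110061836137471}: ladder 11011111 (8 bits); e = f_P(D_Q)/f_Q(D_P).
e_{223}(P',Q') = 58552641074687 + 49386523756498*t + 47844554572521*t^2 + 79645956468704*t^3 + 94607157991580*t^4 + 56114559510160*t^5.
Finally e_{223}(P,Q) = 71032051215163 + 93195590406599*t + 53267048551055*t^2 + 36969808730893*t^3 + 32089919961594*t^4 + 80969965858650*t^5.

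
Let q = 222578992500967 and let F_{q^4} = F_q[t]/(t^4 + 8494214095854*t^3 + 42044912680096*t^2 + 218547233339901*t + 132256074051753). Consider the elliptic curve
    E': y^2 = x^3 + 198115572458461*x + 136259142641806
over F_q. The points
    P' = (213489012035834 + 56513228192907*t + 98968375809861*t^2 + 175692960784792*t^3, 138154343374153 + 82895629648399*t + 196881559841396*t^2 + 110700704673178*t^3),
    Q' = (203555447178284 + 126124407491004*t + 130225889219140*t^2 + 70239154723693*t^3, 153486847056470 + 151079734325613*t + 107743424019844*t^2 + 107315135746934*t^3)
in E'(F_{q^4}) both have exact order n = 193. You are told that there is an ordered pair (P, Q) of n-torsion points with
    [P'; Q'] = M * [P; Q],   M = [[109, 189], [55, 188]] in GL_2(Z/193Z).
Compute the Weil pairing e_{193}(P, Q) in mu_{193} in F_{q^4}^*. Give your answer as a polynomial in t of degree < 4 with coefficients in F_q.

Alternating bilinearity on E[193] (values in mu_{193} in F_{222578992500967^4}) gives e(P',Q') = e(P,Q)^det(M).
Inverting 61 mod 193: 19. Thus e_{193}(P,Q) = e(P',Q')^{19}.
Run Miller on y^2=x^3+198115572458461*x+136259142641806 over F_{222578992500967}: ladder 11000001 (8 bits); e = f_P(D_Q)/f_Q(D_P).
Miller gives e_{193}(P',Q') = 99364748066837 + 166396901507299*t + 197767769062172*t^2 + 148525395733037*t^3 in F_{222578992500967^4}.
Thus e_{193}(P,Q) = 54225667681117 + 40092081762728*t + 24311073057439*t^2 + 191866600483306*t^3.

54225667681117 + 40092081762728*t + 24311073057439*t^2 + 191866600483306*t^3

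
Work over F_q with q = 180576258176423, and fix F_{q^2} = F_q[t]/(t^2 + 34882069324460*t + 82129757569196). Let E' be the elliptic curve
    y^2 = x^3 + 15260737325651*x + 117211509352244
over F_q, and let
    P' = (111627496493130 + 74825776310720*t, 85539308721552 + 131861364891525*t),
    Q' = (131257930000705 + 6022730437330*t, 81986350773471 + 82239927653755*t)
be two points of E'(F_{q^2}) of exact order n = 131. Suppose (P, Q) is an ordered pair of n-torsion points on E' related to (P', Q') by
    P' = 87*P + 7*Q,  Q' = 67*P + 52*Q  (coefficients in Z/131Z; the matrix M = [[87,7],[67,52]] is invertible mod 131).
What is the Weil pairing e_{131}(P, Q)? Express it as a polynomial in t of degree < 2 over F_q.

e_{131} is bilinear + alternating on E[131], so e_{131}(87*P + 7*Q, 67*P + 52*Q) = e_{131}(P,Q)^(87*52-7*67).
87*52 - 7*67 = 4055; reduced mod 131: det = 125, inverse 109.
Build f_{131,P'} and f_{131,Q'} via the 8-bit ladder of 131=10000011_2; evaluate at shifted divisors; quotient in F_{180576258176423^2}.
The quotient is 20230052765453 + 149384328668541*t.
Raise to 109: e(P,Q) = 126923935062050 + 77927456895634*t in mu_{131}.

126923935062050 + 77927456895634*t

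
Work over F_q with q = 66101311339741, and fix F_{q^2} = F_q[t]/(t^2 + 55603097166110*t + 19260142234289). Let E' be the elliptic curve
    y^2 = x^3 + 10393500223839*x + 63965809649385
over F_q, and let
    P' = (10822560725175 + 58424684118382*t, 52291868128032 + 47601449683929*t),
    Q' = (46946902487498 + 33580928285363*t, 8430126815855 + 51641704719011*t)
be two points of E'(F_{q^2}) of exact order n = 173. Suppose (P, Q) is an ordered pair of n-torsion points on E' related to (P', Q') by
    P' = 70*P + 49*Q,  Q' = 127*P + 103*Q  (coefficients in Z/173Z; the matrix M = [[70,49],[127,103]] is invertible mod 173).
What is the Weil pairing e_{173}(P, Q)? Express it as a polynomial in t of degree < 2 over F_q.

Under M = [[70,49],[127,103]] in GL_2(Z/173), e_{173}(P',Q') = e_{173}(P,Q)^(70*103-49*127 mod 173).
Inverting 122 mod 173: 78. Thus e_{173}(P,Q) = e(P',Q')^{78}.
n = 173 = (10101101)_2 (8 bits, wt 5); accumulate f_{173,P'}(Q'+S)/f_{173,P'}(S) along the 7-step ladder.
The quotient is 28505199266655 + 17755993888125*t.
(28505199266655 + 17755993888125*t)^{78} mod (66101311339741,f) = 35758692898829 + 37632543275870*t.

35758692898829 + 37632543275870*t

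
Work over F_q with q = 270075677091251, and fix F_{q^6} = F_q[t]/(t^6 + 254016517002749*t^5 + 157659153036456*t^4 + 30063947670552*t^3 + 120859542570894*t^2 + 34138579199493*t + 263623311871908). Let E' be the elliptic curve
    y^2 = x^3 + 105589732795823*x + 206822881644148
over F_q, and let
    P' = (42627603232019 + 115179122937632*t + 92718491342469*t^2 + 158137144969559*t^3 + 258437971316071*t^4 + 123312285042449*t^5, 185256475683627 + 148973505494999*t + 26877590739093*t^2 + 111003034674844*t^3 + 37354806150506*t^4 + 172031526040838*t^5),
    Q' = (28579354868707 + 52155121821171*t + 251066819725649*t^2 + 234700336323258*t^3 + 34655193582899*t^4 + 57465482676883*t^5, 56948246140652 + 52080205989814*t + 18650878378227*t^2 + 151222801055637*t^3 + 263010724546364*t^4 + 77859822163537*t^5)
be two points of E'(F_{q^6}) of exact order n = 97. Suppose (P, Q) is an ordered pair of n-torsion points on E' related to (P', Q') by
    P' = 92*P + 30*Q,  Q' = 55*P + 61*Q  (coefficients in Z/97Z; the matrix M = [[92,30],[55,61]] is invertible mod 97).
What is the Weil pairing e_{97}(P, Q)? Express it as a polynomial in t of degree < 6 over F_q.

3665277101209 + 144262683672248*t + 139366998156294*t^2 + 225628799801307*t^3 + 154595781740482*t^4 + 251955862363091*t^5

Since e_{97}(P,P)=e_{97}(Q,Q)=1 and e_{97}(Q,P)=e_{97}(P,Q)^{-1}, expanding e_{97}(92*P + 30*Q,55*P + 61*Q) leaves e(P,Q)^det(M).
det(M) mod 97 = 82; its inverse in (Z/97)^* is 84 (check: 82*84 mod 97 = 1).
Double-and-add over 1100001: 7-1 doublings, 3-1 additions; each step l_{T,T}/v_{2T} or l_{T,P'}/v at Q'+S for random S.
Miller gives e_{97}(P',Q') = 13996714831707 + 117927987082387*t + 50399622098041*t^2 + 239492983597600*t^3 + 140752961090385*t^4 + 19734255012574*t^5 in F_{270075677091251^6}.
(13996714831707 + 117927987082387*t + 50399622098041*t^2 + 239492983597600*t^3 + 140752961090385*t^4 + 19734255012574*t^5)^{84} mod (270075677091251,f) = 3665277101209 + 144262683672248*t + 139366998156294*t^2 + 225628799801307*t^3 + 154595781740482*t^4 + 251955862363091*t^5.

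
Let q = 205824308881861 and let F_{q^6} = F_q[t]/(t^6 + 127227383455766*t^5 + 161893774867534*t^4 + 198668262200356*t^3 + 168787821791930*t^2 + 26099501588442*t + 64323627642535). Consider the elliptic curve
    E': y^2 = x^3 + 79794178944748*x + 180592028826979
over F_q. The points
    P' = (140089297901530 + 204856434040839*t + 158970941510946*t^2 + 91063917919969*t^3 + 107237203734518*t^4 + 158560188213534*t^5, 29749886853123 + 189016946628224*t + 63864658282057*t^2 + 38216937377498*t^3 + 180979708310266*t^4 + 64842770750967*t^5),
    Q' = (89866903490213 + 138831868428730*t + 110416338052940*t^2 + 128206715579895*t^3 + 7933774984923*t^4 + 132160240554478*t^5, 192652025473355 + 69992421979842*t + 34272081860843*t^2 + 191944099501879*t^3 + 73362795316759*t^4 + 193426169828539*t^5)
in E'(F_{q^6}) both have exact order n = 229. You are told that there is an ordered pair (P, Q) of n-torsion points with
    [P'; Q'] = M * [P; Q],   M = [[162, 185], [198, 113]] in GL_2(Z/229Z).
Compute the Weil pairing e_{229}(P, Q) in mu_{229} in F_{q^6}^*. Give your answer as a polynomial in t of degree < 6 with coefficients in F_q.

Alternating bilinearity on E[229] (values in mu_{229} in F_{205824308881861^6}) gives e(P',Q') = e(P,Q)^det(M).
So e_{229}(P,Q) = e_{229}(P',Q')^{57}, since 225*57 = 1 mod 229.
Miller loop for e_{229} over F_{205824308881861^6}: bits of 229 = 11100101; 7 double steps + 4 add steps, l/v at each.
Result: e(P',Q') = 189218107661458 + 187734319195706*t + 184603168902121*t^2 + 110908257761633*t^3 + 151535648785350*t^4 + 175312711411258*t^5.
(189218107661458 + 187734319195706*t + 184603168902121*t^2 + 110908257761633*t^3 + 151535648785350*t^4 + 175312711411258*t^5)^{57} mod (205824308881861,f) = 169975620445942 + 143881813294298*t + 35644303416837*t^2 + 137207402748473*t^3 + 189360160287063*t^4 + 176590858049227*t^5.

169975620445942 + 143881813294298*t + 35644303416837*t^2 + 137207402748473*t^3 + 189360160287063*t^4 + 176590858049227*t^5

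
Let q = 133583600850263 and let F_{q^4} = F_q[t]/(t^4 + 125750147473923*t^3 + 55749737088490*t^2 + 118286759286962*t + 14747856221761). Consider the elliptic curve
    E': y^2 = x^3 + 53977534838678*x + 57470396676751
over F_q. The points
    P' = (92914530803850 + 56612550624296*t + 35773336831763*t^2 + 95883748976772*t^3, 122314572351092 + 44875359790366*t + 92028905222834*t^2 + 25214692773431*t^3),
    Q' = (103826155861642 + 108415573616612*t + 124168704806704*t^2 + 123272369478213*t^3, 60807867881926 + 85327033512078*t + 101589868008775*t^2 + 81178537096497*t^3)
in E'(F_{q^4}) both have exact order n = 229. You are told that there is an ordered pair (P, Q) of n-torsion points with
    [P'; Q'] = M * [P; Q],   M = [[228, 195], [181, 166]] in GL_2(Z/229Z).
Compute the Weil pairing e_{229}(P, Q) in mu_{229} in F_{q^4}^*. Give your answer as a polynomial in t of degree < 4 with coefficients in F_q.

Since e_{229}(P,P)=e_{229}(Q,Q)=1 and e_{229}(Q,P)=e_{229}(P,Q)^{-1}, expanding e_{229}(228*P + 195*Q,181*P + 166*Q) leaves e(P,Q)^det(M).
Hence e(P,Q) = e(P',Q')^{128} where 128 = 34^{-1} mod 229.
Double-and-add over 11100101: 8-1 doublings, 5-1 additions; each step l_{T,T}/v_{2T} or l_{T,P'}/v at Q'+S for random S.
e_{229}(P',Q') = 55692159626102 + 88496248432098*t + 23621223346375*t^2 + 71015572246656*t^3.
Thus e_{229}(P,Q) = 120258701520916 + 26675037786693*t + 101592118615447*t^2 + 27833109006899*t^3.

120258701520916 + 26675037786693*t + 101592118615447*t^2 + 27833109006899*t^3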